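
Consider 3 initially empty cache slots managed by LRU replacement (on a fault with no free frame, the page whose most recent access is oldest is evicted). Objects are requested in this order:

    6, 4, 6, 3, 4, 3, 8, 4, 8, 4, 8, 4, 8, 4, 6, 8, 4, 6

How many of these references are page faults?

6: fault, frames [6]
4: fault, frames [6, 4]
6: hit
3: fault, frames [4, 6, 3]
4: hit
3: hit
8: fault, evict 6, frames [4, 3, 8]
4: hit
8: hit
4: hit
8: hit
4: hit
8: hit
4: hit
6: fault, evict 3, frames [8, 4, 6]
8: hit
4: hit
6: hit
Page faults: 5.

5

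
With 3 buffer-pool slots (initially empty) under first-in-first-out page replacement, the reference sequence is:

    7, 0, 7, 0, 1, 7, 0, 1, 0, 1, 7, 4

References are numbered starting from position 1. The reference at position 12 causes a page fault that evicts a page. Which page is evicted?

7

pos 1: 7: miss, frames [7]
pos 2: 0: miss, frames [7, 0]
pos 3: 7: hit
pos 4: 0: hit
pos 5: 1: miss, frames [7, 0, 1]
pos 6: 7: hit
pos 7: 0: hit
pos 8: 1: hit
pos 9: 0: hit
pos 10: 1: hit
pos 11: 7: hit
pos 12: 4: miss, evict 7, frames [0, 1, 4]
At position 12, page 7 is evicted.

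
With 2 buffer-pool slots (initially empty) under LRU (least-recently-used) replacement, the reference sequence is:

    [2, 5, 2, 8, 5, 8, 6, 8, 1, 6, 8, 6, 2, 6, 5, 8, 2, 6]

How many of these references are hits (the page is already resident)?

5

2: miss, frames (2)
5: miss, frames (2 5)
2: hit
8: miss, evict 5, frames (2 8)
5: miss, evict 2, frames (8 5)
8: hit
6: miss, evict 5, frames (8 6)
8: hit
1: miss, evict 6, frames (8 1)
6: miss, evict 8, frames (1 6)
8: miss, evict 1, frames (6 8)
6: hit
2: miss, evict 8, frames (6 2)
6: hit
5: miss, evict 2, frames (6 5)
8: miss, evict 6, frames (5 8)
2: miss, evict 5, frames (8 2)
6: miss, evict 8, frames (2 6)
Hits: 5.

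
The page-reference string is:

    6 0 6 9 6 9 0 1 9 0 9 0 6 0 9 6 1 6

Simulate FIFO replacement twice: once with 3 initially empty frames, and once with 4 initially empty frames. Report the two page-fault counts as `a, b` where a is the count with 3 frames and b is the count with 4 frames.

3 frames: F F . F . . . F . . . . F F F . F F → 9 faults.
4 frames: F F . F . . . F . . . . . . . . . . → 4 faults.
4 < 9: adding a frame reduced faults, as is typical.

9, 4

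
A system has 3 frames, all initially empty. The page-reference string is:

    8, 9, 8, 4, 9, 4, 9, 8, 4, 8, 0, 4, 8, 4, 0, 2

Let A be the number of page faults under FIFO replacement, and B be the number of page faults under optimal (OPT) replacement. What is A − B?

Under FIFO: F F . F . . . . . . F . F . . F → 6 faults.
Under OPT: F F . F . . . . . . F . . . . F → 5 faults.
A − B = 6 − 5 = 1.

1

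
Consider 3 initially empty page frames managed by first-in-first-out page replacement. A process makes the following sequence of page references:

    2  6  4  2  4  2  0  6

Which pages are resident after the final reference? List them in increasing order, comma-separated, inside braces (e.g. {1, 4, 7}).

2: miss, frames {2}
6: miss, frames {2,6}
4: miss, frames {2,6,4}
2: hit
4: hit
2: hit
0: miss, evict 2, frames {6,4,0}
6: hit

{0, 4, 6}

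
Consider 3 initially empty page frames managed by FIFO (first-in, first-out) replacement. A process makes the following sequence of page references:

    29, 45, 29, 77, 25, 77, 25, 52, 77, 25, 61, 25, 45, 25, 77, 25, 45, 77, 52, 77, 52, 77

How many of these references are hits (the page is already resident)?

29 → miss, frames [29]
45 → miss, frames [29, 45]
29 → hit
77 → miss, frames [29, 45, 77]
25 → miss, evict 29, frames [45, 77, 25]
77 → hit
25 → hit
52 → miss, evict 45, frames [77, 25, 52]
77 → hit
25 → hit
61 → miss, evict 77, frames [25, 52, 61]
25 → hit
45 → miss, evict 25, frames [52, 61, 45]
25 → miss, evict 52, frames [61, 45, 25]
77 → miss, evict 61, frames [45, 25, 77]
25 → hit
45 → hit
77 → hit
52 → miss, evict 45, frames [25, 77, 52]
77 → hit
52 → hit
77 → hit
Hits: 12.

12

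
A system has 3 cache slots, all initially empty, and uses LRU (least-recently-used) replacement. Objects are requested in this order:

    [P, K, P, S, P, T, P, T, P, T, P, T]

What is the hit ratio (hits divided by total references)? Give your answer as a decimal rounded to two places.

P → miss, frames (P)
K → miss, frames (P K)
P → hit
S → miss, frames (K P S)
P → hit
T → miss, evict K, frames (S P T)
P → hit
T → hit
P → hit
T → hit
P → hit
T → hit
Hits: 8 of 12 references → 8/12 = 0.6667.

0.67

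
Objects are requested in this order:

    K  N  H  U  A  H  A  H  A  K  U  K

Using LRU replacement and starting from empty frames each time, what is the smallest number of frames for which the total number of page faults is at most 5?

f=1: 12 faults
f=2: 8 faults
f=3: 7 faults
f=4: 6 faults
f=5: 5 faults
Smallest f with faults ≤ 5 is 5.

5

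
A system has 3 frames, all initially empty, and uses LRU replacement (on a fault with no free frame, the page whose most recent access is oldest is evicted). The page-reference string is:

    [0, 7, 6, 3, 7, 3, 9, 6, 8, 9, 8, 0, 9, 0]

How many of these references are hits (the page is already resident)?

6

0: fault, frames {0}
7: fault, frames {0,7}
6: fault, frames {0,7,6}
3: fault, evict 0, frames {7,6,3}
7: hit
3: hit
9: fault, evict 6, frames {7,3,9}
6: fault, evict 7, frames {3,9,6}
8: fault, evict 3, frames {9,6,8}
9: hit
8: hit
0: fault, evict 6, frames {9,8,0}
9: hit
0: hit
Hits: 6.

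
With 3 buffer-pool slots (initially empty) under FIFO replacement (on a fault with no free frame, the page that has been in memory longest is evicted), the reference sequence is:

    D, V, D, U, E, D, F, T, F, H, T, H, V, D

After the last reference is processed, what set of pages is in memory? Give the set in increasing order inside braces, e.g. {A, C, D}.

{D, H, V}

D → fault, frames {D}
V → fault, frames {D,V}
D → hit
U → fault, frames {D,V,U}
E → fault, evict D, frames {V,U,E}
D → fault, evict V, frames {U,E,D}
F → fault, evict U, frames {E,D,F}
T → fault, evict E, frames {D,F,T}
F → hit
H → fault, evict D, frames {F,T,H}
T → hit
H → hit
V → fault, evict F, frames {T,H,V}
D → fault, evict T, frames {H,V,D}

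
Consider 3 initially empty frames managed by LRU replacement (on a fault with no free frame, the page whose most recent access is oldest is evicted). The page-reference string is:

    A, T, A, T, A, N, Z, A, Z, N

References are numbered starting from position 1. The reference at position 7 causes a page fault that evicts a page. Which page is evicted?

pos 1: A → miss, frames {A}
pos 2: T → miss, frames {A,T}
pos 3: A → hit
pos 4: T → hit
pos 5: A → hit
pos 6: N → miss, frames {T,A,N}
pos 7: Z → miss, evict T, frames {A,N,Z}
At position 7, page T is evicted.

T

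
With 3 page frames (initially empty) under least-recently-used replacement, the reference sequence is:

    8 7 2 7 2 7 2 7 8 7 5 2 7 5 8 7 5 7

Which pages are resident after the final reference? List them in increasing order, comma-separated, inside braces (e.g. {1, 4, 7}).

{5, 7, 8}

8: miss, frames [8]
7: miss, frames [8, 7]
2: miss, frames [8, 7, 2]
7: hit
2: hit
7: hit
2: hit
7: hit
8: hit
7: hit
5: miss, evict 2, frames [8, 7, 5]
2: miss, evict 8, frames [7, 5, 2]
7: hit
5: hit
8: miss, evict 2, frames [7, 5, 8]
7: hit
5: hit
7: hit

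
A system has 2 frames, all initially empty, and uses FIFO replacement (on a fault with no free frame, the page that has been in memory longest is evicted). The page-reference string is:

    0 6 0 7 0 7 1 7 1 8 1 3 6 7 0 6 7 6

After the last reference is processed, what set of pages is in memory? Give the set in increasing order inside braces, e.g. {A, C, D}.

{6, 7}

0 -> fault, frames (0)
6 -> fault, frames (0 6)
0 -> hit
7 -> fault, evict 0, frames (6 7)
0 -> fault, evict 6, frames (7 0)
7 -> hit
1 -> fault, evict 7, frames (0 1)
7 -> fault, evict 0, frames (1 7)
1 -> hit
8 -> fault, evict 1, frames (7 8)
1 -> fault, evict 7, frames (8 1)
3 -> fault, evict 8, frames (1 3)
6 -> fault, evict 1, frames (3 6)
7 -> fault, evict 3, frames (6 7)
0 -> fault, evict 6, frames (7 0)
6 -> fault, evict 7, frames (0 6)
7 -> fault, evict 0, frames (6 7)
6 -> hit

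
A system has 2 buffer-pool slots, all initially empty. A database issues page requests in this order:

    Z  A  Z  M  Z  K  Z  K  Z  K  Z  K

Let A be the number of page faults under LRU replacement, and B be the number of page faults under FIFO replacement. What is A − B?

-1

Under LRU: F F . F . F . . . . . . → 4 faults.
Under FIFO: F F . F F F . . . . . . → 5 faults.
A − B = 4 − 5 = -1.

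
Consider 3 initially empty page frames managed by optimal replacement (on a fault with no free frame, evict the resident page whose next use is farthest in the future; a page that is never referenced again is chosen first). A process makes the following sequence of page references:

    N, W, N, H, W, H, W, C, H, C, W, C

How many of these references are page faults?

N: fault, frames (N)
W: fault, frames (N W)
N: hit
H: fault, frames (N W H)
W: hit
H: hit
W: hit
C: fault, evict N, frames (W H C)
H: hit
C: hit
W: hit
C: hit
Page faults: 4.

4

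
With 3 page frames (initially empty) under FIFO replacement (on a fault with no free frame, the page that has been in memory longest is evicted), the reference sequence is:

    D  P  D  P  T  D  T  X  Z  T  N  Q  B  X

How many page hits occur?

5

D -> miss, frames [D]
P -> miss, frames [D, P]
D -> hit
P -> hit
T -> miss, frames [D, P, T]
D -> hit
T -> hit
X -> miss, evict D, frames [P, T, X]
Z -> miss, evict P, frames [T, X, Z]
T -> hit
N -> miss, evict T, frames [X, Z, N]
Q -> miss, evict X, frames [Z, N, Q]
B -> miss, evict Z, frames [N, Q, B]
X -> miss, evict N, frames [Q, B, X]
Hits: 5.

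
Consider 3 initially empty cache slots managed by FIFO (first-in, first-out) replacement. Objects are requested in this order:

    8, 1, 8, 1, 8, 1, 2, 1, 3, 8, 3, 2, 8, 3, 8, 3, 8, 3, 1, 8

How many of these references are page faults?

8: fault, frames [8]
1: fault, frames [8, 1]
8: hit
1: hit
8: hit
1: hit
2: fault, frames [8, 1, 2]
1: hit
3: fault, evict 8, frames [1, 2, 3]
8: fault, evict 1, frames [2, 3, 8]
3: hit
2: hit
8: hit
3: hit
8: hit
3: hit
8: hit
3: hit
1: fault, evict 2, frames [3, 8, 1]
8: hit
Page faults: 6.

6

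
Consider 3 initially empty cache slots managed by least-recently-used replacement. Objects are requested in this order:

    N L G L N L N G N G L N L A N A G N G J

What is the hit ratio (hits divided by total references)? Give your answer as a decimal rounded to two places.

0.70

N: miss, frames [N]
L: miss, frames [N, L]
G: miss, frames [N, L, G]
L: hit
N: hit
L: hit
N: hit
G: hit
N: hit
G: hit
L: hit
N: hit
L: hit
A: miss, evict G, frames [N, L, A]
N: hit
A: hit
G: miss, evict L, frames [N, A, G]
N: hit
G: hit
J: miss, evict A, frames [N, G, J]
Hits: 14 of 20 references → 14/20 = 0.7000.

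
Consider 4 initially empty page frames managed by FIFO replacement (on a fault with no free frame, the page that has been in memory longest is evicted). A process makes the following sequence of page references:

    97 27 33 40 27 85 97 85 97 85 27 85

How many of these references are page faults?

97 -> miss, frames (97)
27 -> miss, frames (97 27)
33 -> miss, frames (97 27 33)
40 -> miss, frames (97 27 33 40)
27 -> hit
85 -> miss, evict 97, frames (27 33 40 85)
97 -> miss, evict 27, frames (33 40 85 97)
85 -> hit
97 -> hit
85 -> hit
27 -> miss, evict 33, frames (40 85 97 27)
85 -> hit
Page faults: 7.

7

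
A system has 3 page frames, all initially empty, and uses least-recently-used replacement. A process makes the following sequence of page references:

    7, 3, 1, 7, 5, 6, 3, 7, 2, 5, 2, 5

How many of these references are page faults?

7: miss, frames [7]
3: miss, frames [7, 3]
1: miss, frames [7, 3, 1]
7: hit
5: miss, evict 3, frames [1, 7, 5]
6: miss, evict 1, frames [7, 5, 6]
3: miss, evict 7, frames [5, 6, 3]
7: miss, evict 5, frames [6, 3, 7]
2: miss, evict 6, frames [3, 7, 2]
5: miss, evict 3, frames [7, 2, 5]
2: hit
5: hit
Page faults: 9.

9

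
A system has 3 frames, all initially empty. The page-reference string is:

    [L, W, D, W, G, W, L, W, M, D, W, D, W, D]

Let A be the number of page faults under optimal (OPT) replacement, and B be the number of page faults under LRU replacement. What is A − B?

-1

Under OPT: F F F . F . . . F F . . . . → 6 faults.
Under LRU: F F F . F . F . F F . . . . → 7 faults.
A − B = 6 − 7 = -1.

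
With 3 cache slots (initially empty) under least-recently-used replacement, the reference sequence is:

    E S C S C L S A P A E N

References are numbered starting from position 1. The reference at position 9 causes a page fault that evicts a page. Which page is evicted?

pos 1: E → miss, frames [E]
pos 2: S → miss, frames [E, S]
pos 3: C → miss, frames [E, S, C]
pos 4: S → hit
pos 5: C → hit
pos 6: L → miss, evict E, frames [S, C, L]
pos 7: S → hit
pos 8: A → miss, evict C, frames [L, S, A]
pos 9: P → miss, evict L, frames [S, A, P]
At position 9, page L is evicted.

L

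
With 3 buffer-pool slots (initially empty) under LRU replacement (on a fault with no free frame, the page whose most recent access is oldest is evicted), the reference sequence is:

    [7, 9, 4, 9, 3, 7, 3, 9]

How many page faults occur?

5

7 -> fault, frames (7)
9 -> fault, frames (7 9)
4 -> fault, frames (7 9 4)
9 -> hit
3 -> fault, evict 7, frames (4 9 3)
7 -> fault, evict 4, frames (9 3 7)
3 -> hit
9 -> hit
Page faults: 5.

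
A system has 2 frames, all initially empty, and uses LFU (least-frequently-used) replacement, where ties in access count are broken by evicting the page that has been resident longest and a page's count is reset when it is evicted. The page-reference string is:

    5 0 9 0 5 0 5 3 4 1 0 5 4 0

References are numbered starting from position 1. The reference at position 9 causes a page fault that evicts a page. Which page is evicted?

3

pos 1: 5: fault, frames (5)
pos 2: 0: fault, frames (5 0)
pos 3: 9: fault, evict 5, frames (0 9)
pos 4: 0: hit
pos 5: 5: fault, evict 9, frames (0 5)
pos 6: 0: hit
pos 7: 5: hit
pos 8: 3: fault, evict 5, frames (0 3)
pos 9: 4: fault, evict 3, frames (0 4)
At position 9, page 3 is evicted.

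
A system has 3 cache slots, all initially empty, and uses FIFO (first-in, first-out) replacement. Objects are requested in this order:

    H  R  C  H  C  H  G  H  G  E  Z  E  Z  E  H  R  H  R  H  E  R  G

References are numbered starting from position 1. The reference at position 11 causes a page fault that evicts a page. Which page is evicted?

G

pos 1: H → fault, frames [H]
pos 2: R → fault, frames [H, R]
pos 3: C → fault, frames [H, R, C]
pos 4: H → hit
pos 5: C → hit
pos 6: H → hit
pos 7: G → fault, evict H, frames [R, C, G]
pos 8: H → fault, evict R, frames [C, G, H]
pos 9: G → hit
pos 10: E → fault, evict C, frames [G, H, E]
pos 11: Z → fault, evict G, frames [H, E, Z]
At position 11, page G is evicted.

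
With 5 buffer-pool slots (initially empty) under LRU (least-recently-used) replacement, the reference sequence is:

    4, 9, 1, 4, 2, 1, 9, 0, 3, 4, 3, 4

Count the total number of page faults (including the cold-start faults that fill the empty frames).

7

4 -> fault, frames (4)
9 -> fault, frames (4 9)
1 -> fault, frames (4 9 1)
4 -> hit
2 -> fault, frames (9 1 4 2)
1 -> hit
9 -> hit
0 -> fault, frames (4 2 1 9 0)
3 -> fault, evict 4, frames (2 1 9 0 3)
4 -> fault, evict 2, frames (1 9 0 3 4)
3 -> hit
4 -> hit
Page faults: 7.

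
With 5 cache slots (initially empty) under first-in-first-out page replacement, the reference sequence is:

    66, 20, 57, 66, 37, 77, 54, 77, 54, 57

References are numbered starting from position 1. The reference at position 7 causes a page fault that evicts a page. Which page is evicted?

66

pos 1: 66 -> fault, frames (66)
pos 2: 20 -> fault, frames (66 20)
pos 3: 57 -> fault, frames (66 20 57)
pos 4: 66 -> hit
pos 5: 37 -> fault, frames (66 20 57 37)
pos 6: 77 -> fault, frames (66 20 57 37 77)
pos 7: 54 -> fault, evict 66, frames (20 57 37 77 54)
At position 7, page 66 is evicted.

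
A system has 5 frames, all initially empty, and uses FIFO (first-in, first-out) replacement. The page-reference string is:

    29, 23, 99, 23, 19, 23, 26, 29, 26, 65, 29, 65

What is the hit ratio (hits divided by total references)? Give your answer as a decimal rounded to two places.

0.42

29: fault, frames {29}
23: fault, frames {29,23}
99: fault, frames {29,23,99}
23: hit
19: fault, frames {29,23,99,19}
23: hit
26: fault, frames {29,23,99,19,26}
29: hit
26: hit
65: fault, evict 29, frames {23,99,19,26,65}
29: fault, evict 23, frames {99,19,26,65,29}
65: hit
Hits: 5 of 12 references → 5/12 = 0.4167.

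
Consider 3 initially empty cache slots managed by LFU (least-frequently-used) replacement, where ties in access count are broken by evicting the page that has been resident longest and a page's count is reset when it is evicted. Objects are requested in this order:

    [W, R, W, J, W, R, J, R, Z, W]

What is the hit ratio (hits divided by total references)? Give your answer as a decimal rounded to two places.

0.60

W: fault, frames [W]
R: fault, frames [W, R]
W: hit
J: fault, frames [W, R, J]
W: hit
R: hit
J: hit
R: hit
Z: fault, evict J, frames [W, R, Z]
W: hit
Hits: 6 of 10 references → 6/10 = 0.6000.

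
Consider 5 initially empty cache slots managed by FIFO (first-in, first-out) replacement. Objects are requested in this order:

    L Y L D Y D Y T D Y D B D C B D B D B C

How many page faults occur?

6

L -> miss, frames {L}
Y -> miss, frames {L,Y}
L -> hit
D -> miss, frames {L,Y,D}
Y -> hit
D -> hit
Y -> hit
T -> miss, frames {L,Y,D,T}
D -> hit
Y -> hit
D -> hit
B -> miss, frames {L,Y,D,T,B}
D -> hit
C -> miss, evict L, frames {Y,D,T,B,C}
B -> hit
D -> hit
B -> hit
D -> hit
B -> hit
C -> hit
Page faults: 6.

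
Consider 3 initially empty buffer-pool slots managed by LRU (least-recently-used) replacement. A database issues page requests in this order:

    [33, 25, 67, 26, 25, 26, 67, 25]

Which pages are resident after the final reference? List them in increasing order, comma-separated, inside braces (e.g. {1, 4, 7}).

33 -> miss, frames (33)
25 -> miss, frames (33 25)
67 -> miss, frames (33 25 67)
26 -> miss, evict 33, frames (25 67 26)
25 -> hit
26 -> hit
67 -> hit
25 -> hit

{25, 26, 67}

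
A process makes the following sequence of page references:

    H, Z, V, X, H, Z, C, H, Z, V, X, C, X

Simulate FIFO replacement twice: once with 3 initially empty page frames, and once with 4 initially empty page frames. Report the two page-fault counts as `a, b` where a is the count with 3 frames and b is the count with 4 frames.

3 frames: F F F F F F F . . F F . . → 9 faults.
4 frames: F F F F . . F F F F F F . → 10 faults.
10 > 9: adding a frame increased faults — Belady's anomaly.

9, 10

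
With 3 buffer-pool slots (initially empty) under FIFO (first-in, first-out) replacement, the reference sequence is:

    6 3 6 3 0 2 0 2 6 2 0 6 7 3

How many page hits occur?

7

6: miss, frames (6)
3: miss, frames (6 3)
6: hit
3: hit
0: miss, frames (6 3 0)
2: miss, evict 6, frames (3 0 2)
0: hit
2: hit
6: miss, evict 3, frames (0 2 6)
2: hit
0: hit
6: hit
7: miss, evict 0, frames (2 6 7)
3: miss, evict 2, frames (6 7 3)
Hits: 7.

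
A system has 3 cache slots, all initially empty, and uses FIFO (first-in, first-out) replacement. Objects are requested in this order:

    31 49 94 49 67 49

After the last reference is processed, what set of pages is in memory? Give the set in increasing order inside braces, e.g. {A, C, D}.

{49, 67, 94}

31 → fault, frames [31]
49 → fault, frames [31, 49]
94 → fault, frames [31, 49, 94]
49 → hit
67 → fault, evict 31, frames [49, 94, 67]
49 → hit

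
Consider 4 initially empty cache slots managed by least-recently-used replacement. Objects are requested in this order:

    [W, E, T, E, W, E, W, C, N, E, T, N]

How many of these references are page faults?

6

W -> miss, frames {W}
E -> miss, frames {W,E}
T -> miss, frames {W,E,T}
E -> hit
W -> hit
E -> hit
W -> hit
C -> miss, frames {T,E,W,C}
N -> miss, evict T, frames {E,W,C,N}
E -> hit
T -> miss, evict W, frames {C,N,E,T}
N -> hit
Page faults: 6.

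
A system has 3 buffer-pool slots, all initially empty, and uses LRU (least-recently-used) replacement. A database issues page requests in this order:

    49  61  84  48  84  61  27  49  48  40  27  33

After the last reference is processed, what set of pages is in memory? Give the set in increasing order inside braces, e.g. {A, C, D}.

{27, 33, 40}

49: fault, frames (49)
61: fault, frames (49 61)
84: fault, frames (49 61 84)
48: fault, evict 49, frames (61 84 48)
84: hit
61: hit
27: fault, evict 48, frames (84 61 27)
49: fault, evict 84, frames (61 27 49)
48: fault, evict 61, frames (27 49 48)
40: fault, evict 27, frames (49 48 40)
27: fault, evict 49, frames (48 40 27)
33: fault, evict 48, frames (40 27 33)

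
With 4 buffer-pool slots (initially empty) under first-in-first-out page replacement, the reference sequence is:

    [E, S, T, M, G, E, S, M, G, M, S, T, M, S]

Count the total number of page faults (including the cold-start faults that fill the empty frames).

9

E → fault, frames {E}
S → fault, frames {E,S}
T → fault, frames {E,S,T}
M → fault, frames {E,S,T,M}
G → fault, evict E, frames {S,T,M,G}
E → fault, evict S, frames {T,M,G,E}
S → fault, evict T, frames {M,G,E,S}
M → hit
G → hit
M → hit
S → hit
T → fault, evict M, frames {G,E,S,T}
M → fault, evict G, frames {E,S,T,M}
S → hit
Page faults: 9.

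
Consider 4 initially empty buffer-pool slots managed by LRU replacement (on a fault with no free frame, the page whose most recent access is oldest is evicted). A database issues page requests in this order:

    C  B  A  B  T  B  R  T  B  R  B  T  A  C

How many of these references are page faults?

6

C: fault, frames (C)
B: fault, frames (C B)
A: fault, frames (C B A)
B: hit
T: fault, frames (C A B T)
B: hit
R: fault, evict C, frames (A T B R)
T: hit
B: hit
R: hit
B: hit
T: hit
A: hit
C: fault, evict R, frames (B T A C)
Page faults: 6.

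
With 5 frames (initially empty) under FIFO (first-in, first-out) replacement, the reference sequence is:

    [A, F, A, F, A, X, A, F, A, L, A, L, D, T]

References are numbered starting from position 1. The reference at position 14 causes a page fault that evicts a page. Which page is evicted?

A

pos 1: A -> fault, frames [A]
pos 2: F -> fault, frames [A, F]
pos 3: A -> hit
pos 4: F -> hit
pos 5: A -> hit
pos 6: X -> fault, frames [A, F, X]
pos 7: A -> hit
pos 8: F -> hit
pos 9: A -> hit
pos 10: L -> fault, frames [A, F, X, L]
pos 11: A -> hit
pos 12: L -> hit
pos 13: D -> fault, frames [A, F, X, L, D]
pos 14: T -> fault, evict A, frames [F, X, L, D, T]
At position 14, page A is evicted.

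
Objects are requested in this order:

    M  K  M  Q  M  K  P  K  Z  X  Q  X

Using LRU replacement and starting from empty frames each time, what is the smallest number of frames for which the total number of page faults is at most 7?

f=1: 12 faults
f=2: 8 faults
f=3: 7 faults
f=4: 7 faults
f=5: 7 faults
f=6: 6 faults
Smallest f with faults ≤ 7 is 3.

3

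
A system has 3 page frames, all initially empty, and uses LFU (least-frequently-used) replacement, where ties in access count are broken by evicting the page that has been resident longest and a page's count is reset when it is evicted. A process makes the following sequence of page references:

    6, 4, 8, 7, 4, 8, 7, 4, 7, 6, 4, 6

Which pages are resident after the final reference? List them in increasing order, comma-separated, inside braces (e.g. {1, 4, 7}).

6: miss, frames [6]
4: miss, frames [6, 4]
8: miss, frames [6, 4, 8]
7: miss, evict 6, frames [4, 8, 7]
4: hit
8: hit
7: hit
4: hit
7: hit
6: miss, evict 8, frames [4, 7, 6]
4: hit
6: hit

{4, 6, 7}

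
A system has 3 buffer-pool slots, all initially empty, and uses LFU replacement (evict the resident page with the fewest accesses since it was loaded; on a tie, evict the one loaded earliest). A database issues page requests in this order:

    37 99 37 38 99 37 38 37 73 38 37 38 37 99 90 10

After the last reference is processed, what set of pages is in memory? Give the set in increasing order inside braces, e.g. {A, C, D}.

{10, 37, 38}

37 → fault, frames (37)
99 → fault, frames (37 99)
37 → hit
38 → fault, frames (37 99 38)
99 → hit
37 → hit
38 → hit
37 → hit
73 → fault, evict 99, frames (37 38 73)
38 → hit
37 → hit
38 → hit
37 → hit
99 → fault, evict 73, frames (37 38 99)
90 → fault, evict 99, frames (37 38 90)
10 → fault, evict 90, frames (37 38 10)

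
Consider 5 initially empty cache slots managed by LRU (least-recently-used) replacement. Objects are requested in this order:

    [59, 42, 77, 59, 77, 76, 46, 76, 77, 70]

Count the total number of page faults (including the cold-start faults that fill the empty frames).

6

59: fault, frames [59]
42: fault, frames [59, 42]
77: fault, frames [59, 42, 77]
59: hit
77: hit
76: fault, frames [42, 59, 77, 76]
46: fault, frames [42, 59, 77, 76, 46]
76: hit
77: hit
70: fault, evict 42, frames [59, 46, 76, 77, 70]
Page faults: 6.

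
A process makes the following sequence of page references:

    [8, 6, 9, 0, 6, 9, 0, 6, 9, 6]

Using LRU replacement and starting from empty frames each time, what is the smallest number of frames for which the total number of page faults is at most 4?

3

f=1: 10 faults
f=2: 9 faults
f=3: 4 faults
f=4: 4 faults
Smallest f with faults ≤ 4 is 3.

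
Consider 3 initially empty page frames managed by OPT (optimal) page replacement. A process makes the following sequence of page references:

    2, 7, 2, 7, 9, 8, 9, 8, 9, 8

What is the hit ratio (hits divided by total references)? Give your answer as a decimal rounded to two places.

0.60

2 → fault, frames {2}
7 → fault, frames {2,7}
2 → hit
7 → hit
9 → fault, frames {2,7,9}
8 → fault, evict 7, frames {2,9,8}
9 → hit
8 → hit
9 → hit
8 → hit
Hits: 6 of 10 references → 6/10 = 0.6000.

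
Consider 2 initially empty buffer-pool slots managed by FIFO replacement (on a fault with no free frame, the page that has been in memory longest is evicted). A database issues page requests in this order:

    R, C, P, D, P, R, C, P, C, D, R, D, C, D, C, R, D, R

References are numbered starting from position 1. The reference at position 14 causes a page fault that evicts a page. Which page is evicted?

pos 1: R → fault, frames (R)
pos 2: C → fault, frames (R C)
pos 3: P → fault, evict R, frames (C P)
pos 4: D → fault, evict C, frames (P D)
pos 5: P → hit
pos 6: R → fault, evict P, frames (D R)
pos 7: C → fault, evict D, frames (R C)
pos 8: P → fault, evict R, frames (C P)
pos 9: C → hit
pos 10: D → fault, evict C, frames (P D)
pos 11: R → fault, evict P, frames (D R)
pos 12: D → hit
pos 13: C → fault, evict D, frames (R C)
pos 14: D → fault, evict R, frames (C D)
At position 14, page R is evicted.

R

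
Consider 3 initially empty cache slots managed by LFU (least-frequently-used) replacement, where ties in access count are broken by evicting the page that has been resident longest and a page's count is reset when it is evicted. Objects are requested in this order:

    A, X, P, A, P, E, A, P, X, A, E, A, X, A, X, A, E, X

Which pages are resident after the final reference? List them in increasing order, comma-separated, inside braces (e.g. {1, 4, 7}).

{A, P, X}

A -> fault, frames {A}
X -> fault, frames {A,X}
P -> fault, frames {A,X,P}
A -> hit
P -> hit
E -> fault, evict X, frames {A,P,E}
A -> hit
P -> hit
X -> fault, evict E, frames {A,P,X}
A -> hit
E -> fault, evict X, frames {A,P,E}
A -> hit
X -> fault, evict E, frames {A,P,X}
A -> hit
X -> hit
A -> hit
E -> fault, evict X, frames {A,P,E}
X -> fault, evict E, frames {A,P,X}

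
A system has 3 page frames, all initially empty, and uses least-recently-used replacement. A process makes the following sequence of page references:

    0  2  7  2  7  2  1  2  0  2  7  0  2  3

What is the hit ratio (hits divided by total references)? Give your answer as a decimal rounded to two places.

0.50

0: fault, frames {0}
2: fault, frames {0,2}
7: fault, frames {0,2,7}
2: hit
7: hit
2: hit
1: fault, evict 0, frames {7,2,1}
2: hit
0: fault, evict 7, frames {1,2,0}
2: hit
7: fault, evict 1, frames {0,2,7}
0: hit
2: hit
3: fault, evict 7, frames {0,2,3}
Hits: 7 of 14 references → 7/14 = 0.5000.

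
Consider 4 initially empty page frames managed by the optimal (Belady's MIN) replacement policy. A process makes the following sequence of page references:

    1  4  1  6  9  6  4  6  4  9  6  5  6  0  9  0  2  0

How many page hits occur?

11

1: fault, frames [1]
4: fault, frames [1, 4]
1: hit
6: fault, frames [1, 4, 6]
9: fault, frames [1, 4, 6, 9]
6: hit
4: hit
6: hit
4: hit
9: hit
6: hit
5: fault, evict 4, frames [1, 6, 9, 5]
6: hit
0: fault, evict 5, frames [1, 6, 9, 0]
9: hit
0: hit
2: fault, evict 9, frames [1, 6, 0, 2]
0: hit
Hits: 11.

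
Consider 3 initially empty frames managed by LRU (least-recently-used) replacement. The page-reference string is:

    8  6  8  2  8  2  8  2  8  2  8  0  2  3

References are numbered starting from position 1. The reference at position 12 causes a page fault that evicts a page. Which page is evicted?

6

pos 1: 8 -> fault, frames {8}
pos 2: 6 -> fault, frames {8,6}
pos 3: 8 -> hit
pos 4: 2 -> fault, frames {6,8,2}
pos 5: 8 -> hit
pos 6: 2 -> hit
pos 7: 8 -> hit
pos 8: 2 -> hit
pos 9: 8 -> hit
pos 10: 2 -> hit
pos 11: 8 -> hit
pos 12: 0 -> fault, evict 6, frames {2,8,0}
At position 12, page 6 is evicted.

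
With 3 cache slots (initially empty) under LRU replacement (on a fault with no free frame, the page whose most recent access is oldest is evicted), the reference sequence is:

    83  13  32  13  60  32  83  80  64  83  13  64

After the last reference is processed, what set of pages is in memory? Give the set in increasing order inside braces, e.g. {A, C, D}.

{13, 64, 83}

83: fault, frames [83]
13: fault, frames [83, 13]
32: fault, frames [83, 13, 32]
13: hit
60: fault, evict 83, frames [32, 13, 60]
32: hit
83: fault, evict 13, frames [60, 32, 83]
80: fault, evict 60, frames [32, 83, 80]
64: fault, evict 32, frames [83, 80, 64]
83: hit
13: fault, evict 80, frames [64, 83, 13]
64: hit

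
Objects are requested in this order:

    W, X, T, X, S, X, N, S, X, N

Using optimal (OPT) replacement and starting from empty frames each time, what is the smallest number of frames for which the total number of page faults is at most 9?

2

f=1: 10 faults
f=2: 6 faults
f=3: 5 faults
f=4: 5 faults
f=5: 5 faults
Smallest f with faults ≤ 9 is 2.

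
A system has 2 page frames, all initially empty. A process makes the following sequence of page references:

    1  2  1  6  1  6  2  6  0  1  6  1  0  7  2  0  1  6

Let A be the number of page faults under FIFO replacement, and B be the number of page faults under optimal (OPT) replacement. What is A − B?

Under FIFO: F F . F F . F F F F F . F F F F F F → 15 faults.
Under OPT: F F . F . . F . F F . . F F F . F F → 11 faults.
A − B = 15 − 11 = 4.

4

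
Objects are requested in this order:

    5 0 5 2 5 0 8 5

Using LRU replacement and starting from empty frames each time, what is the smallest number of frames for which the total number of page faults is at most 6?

2

f=1: 8 faults
f=2: 6 faults
f=3: 4 faults
f=4: 4 faults
Smallest f with faults ≤ 6 is 2.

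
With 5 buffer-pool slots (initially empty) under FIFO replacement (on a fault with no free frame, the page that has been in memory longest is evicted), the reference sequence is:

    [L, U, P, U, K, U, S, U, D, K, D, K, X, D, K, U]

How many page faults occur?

8

L: fault, frames [L]
U: fault, frames [L, U]
P: fault, frames [L, U, P]
U: hit
K: fault, frames [L, U, P, K]
U: hit
S: fault, frames [L, U, P, K, S]
U: hit
D: fault, evict L, frames [U, P, K, S, D]
K: hit
D: hit
K: hit
X: fault, evict U, frames [P, K, S, D, X]
D: hit
K: hit
U: fault, evict P, frames [K, S, D, X, U]
Page faults: 8.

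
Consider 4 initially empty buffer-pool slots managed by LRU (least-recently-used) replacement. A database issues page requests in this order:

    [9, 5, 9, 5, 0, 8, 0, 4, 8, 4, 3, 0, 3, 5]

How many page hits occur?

9 → fault, frames (9)
5 → fault, frames (9 5)
9 → hit
5 → hit
0 → fault, frames (9 5 0)
8 → fault, frames (9 5 0 8)
0 → hit
4 → fault, evict 9, frames (5 8 0 4)
8 → hit
4 → hit
3 → fault, evict 5, frames (0 8 4 3)
0 → hit
3 → hit
5 → fault, evict 8, frames (4 0 3 5)
Hits: 7.

7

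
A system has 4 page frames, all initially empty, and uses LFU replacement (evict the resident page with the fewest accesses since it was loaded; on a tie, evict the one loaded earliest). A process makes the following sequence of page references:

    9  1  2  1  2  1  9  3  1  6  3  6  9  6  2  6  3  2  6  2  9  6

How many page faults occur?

9: fault, frames (9)
1: fault, frames (9 1)
2: fault, frames (9 1 2)
1: hit
2: hit
1: hit
9: hit
3: fault, frames (9 1 2 3)
1: hit
6: fault, evict 3, frames (9 1 2 6)
3: fault, evict 6, frames (9 1 2 3)
6: fault, evict 3, frames (9 1 2 6)
9: hit
6: hit
2: hit
6: hit
3: fault, evict 9, frames (1 2 6 3)
2: hit
6: hit
2: hit
9: fault, evict 3, frames (1 2 6 9)
6: hit
Page faults: 9.

9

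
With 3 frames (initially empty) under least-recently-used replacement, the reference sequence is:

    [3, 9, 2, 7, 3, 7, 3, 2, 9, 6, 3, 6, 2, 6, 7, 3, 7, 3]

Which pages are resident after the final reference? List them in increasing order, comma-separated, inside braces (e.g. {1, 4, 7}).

{3, 6, 7}

3: fault, frames [3]
9: fault, frames [3, 9]
2: fault, frames [3, 9, 2]
7: fault, evict 3, frames [9, 2, 7]
3: fault, evict 9, frames [2, 7, 3]
7: hit
3: hit
2: hit
9: fault, evict 7, frames [3, 2, 9]
6: fault, evict 3, frames [2, 9, 6]
3: fault, evict 2, frames [9, 6, 3]
6: hit
2: fault, evict 9, frames [3, 6, 2]
6: hit
7: fault, evict 3, frames [2, 6, 7]
3: fault, evict 2, frames [6, 7, 3]
7: hit
3: hit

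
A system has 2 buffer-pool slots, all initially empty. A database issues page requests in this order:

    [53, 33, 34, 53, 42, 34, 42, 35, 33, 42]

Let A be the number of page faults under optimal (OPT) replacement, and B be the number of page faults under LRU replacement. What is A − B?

-3

Under OPT: F F F . F . . F F . → 6 faults.
Under LRU: F F F F F F . F F F → 9 faults.
A − B = 6 − 9 = -3.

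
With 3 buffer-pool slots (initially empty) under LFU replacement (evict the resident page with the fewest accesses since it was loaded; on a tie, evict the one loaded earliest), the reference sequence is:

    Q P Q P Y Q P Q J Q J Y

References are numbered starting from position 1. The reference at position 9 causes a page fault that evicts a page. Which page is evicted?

Y

pos 1: Q -> miss, frames {Q}
pos 2: P -> miss, frames {Q,P}
pos 3: Q -> hit
pos 4: P -> hit
pos 5: Y -> miss, frames {Q,P,Y}
pos 6: Q -> hit
pos 7: P -> hit
pos 8: Q -> hit
pos 9: J -> miss, evict Y, frames {Q,P,J}
At position 9, page Y is evicted.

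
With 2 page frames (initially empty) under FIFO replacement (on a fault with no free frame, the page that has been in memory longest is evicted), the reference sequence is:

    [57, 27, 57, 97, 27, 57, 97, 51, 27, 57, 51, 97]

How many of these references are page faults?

9

57: miss, frames {57}
27: miss, frames {57,27}
57: hit
97: miss, evict 57, frames {27,97}
27: hit
57: miss, evict 27, frames {97,57}
97: hit
51: miss, evict 97, frames {57,51}
27: miss, evict 57, frames {51,27}
57: miss, evict 51, frames {27,57}
51: miss, evict 27, frames {57,51}
97: miss, evict 57, frames {51,97}
Page faults: 9.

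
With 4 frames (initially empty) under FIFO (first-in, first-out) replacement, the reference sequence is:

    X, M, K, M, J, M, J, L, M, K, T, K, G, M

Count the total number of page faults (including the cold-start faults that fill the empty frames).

8

X -> miss, frames {X}
M -> miss, frames {X,M}
K -> miss, frames {X,M,K}
M -> hit
J -> miss, frames {X,M,K,J}
M -> hit
J -> hit
L -> miss, evict X, frames {M,K,J,L}
M -> hit
K -> hit
T -> miss, evict M, frames {K,J,L,T}
K -> hit
G -> miss, evict K, frames {J,L,T,G}
M -> miss, evict J, frames {L,T,G,M}
Page faults: 8.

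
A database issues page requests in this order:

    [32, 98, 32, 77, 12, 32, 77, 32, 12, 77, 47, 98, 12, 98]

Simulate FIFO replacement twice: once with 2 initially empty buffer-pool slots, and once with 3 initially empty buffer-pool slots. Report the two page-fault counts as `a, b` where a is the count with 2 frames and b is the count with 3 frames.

2 frames: F F . F F F F . F . F F F . → 10 faults.
3 frames: F F . F F F . . . . F F F . → 8 faults.
8 < 10: adding a frame reduced faults, as is typical.

10, 8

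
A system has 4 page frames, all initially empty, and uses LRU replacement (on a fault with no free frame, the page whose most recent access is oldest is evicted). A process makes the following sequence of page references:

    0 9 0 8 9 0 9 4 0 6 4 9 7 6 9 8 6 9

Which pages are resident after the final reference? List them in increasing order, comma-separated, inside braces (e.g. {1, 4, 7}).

{6, 7, 8, 9}

0 -> miss, frames [0]
9 -> miss, frames [0, 9]
0 -> hit
8 -> miss, frames [9, 0, 8]
9 -> hit
0 -> hit
9 -> hit
4 -> miss, frames [8, 0, 9, 4]
0 -> hit
6 -> miss, evict 8, frames [9, 4, 0, 6]
4 -> hit
9 -> hit
7 -> miss, evict 0, frames [6, 4, 9, 7]
6 -> hit
9 -> hit
8 -> miss, evict 4, frames [7, 6, 9, 8]
6 -> hit
9 -> hit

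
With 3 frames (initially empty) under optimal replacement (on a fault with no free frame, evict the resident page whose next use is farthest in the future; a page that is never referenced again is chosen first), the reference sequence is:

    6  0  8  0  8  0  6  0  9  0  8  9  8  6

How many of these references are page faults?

6: miss, frames [6]
0: miss, frames [6, 0]
8: miss, frames [6, 0, 8]
0: hit
8: hit
0: hit
6: hit
0: hit
9: miss, evict 6, frames [0, 8, 9]
0: hit
8: hit
9: hit
8: hit
6: miss, evict 9, frames [0, 8, 6]
Page faults: 5.

5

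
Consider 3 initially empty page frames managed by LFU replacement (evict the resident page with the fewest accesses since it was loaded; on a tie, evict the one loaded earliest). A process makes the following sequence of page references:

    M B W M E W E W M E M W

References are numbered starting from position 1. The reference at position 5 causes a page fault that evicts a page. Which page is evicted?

B

pos 1: M → fault, frames {M}
pos 2: B → fault, frames {M,B}
pos 3: W → fault, frames {M,B,W}
pos 4: M → hit
pos 5: E → fault, evict B, frames {M,W,E}
At position 5, page B is evicted.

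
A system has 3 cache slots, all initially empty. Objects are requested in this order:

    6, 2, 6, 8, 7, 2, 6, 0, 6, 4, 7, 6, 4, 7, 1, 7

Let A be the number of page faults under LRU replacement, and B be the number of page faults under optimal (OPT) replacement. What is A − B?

Under LRU: F F . F F F F F . F F . . . F . → 10 faults.
Under OPT: F F . F F . . F . F . . . . F . → 7 faults.
A − B = 10 − 7 = 3.

3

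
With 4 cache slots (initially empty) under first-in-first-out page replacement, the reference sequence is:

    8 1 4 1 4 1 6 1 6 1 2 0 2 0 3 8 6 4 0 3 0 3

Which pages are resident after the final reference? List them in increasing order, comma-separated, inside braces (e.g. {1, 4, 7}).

{0, 3, 4, 6}

8 → fault, frames [8]
1 → fault, frames [8, 1]
4 → fault, frames [8, 1, 4]
1 → hit
4 → hit
1 → hit
6 → fault, frames [8, 1, 4, 6]
1 → hit
6 → hit
1 → hit
2 → fault, evict 8, frames [1, 4, 6, 2]
0 → fault, evict 1, frames [4, 6, 2, 0]
2 → hit
0 → hit
3 → fault, evict 4, frames [6, 2, 0, 3]
8 → fault, evict 6, frames [2, 0, 3, 8]
6 → fault, evict 2, frames [0, 3, 8, 6]
4 → fault, evict 0, frames [3, 8, 6, 4]
0 → fault, evict 3, frames [8, 6, 4, 0]
3 → fault, evict 8, frames [6, 4, 0, 3]
0 → hit
3 → hit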